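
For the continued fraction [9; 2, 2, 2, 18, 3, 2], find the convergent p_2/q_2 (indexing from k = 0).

47/5

Using pₖ = aₖpₖ₋₁ + pₖ₋₂, qₖ = aₖqₖ₋₁ + qₖ₋₂ (with p₋₁=1, p₋₂=0, q₋₁=0, q₋₂=1):
  k=0: a=9, p=9, q=1
  k=1: a=2, p=19, q=2
  k=2: a=2, p=47, q=5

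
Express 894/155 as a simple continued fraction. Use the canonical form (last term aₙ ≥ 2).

894 = 5·155 + 119
155 = 1·119 + 36
119 = 3·36 + 11
36 = 3·11 + 3
11 = 3·3 + 2
3 = 1·2 + 1
2 = 2·1 + 0  (stop)
So 894/155 = [5; 1, 3, 3, 3, 1, 2].

[5; 1, 3, 3, 3, 1, 2]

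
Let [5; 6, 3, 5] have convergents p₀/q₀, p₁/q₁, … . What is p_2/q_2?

98/19

Using pₖ = aₖpₖ₋₁ + pₖ₋₂, qₖ = aₖqₖ₋₁ + qₖ₋₂ (with p₋₁=1, p₋₂=0, q₋₁=0, q₋₂=1):
  k=0: a=5, p=5, q=1
  k=1: a=6, p=31, q=6
  k=2: a=3, p=98, q=19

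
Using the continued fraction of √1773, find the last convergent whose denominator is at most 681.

11411/271

√1773 = [42; 9, 2, 1, 8, 1, 2, 9, 84, …] (period length 8).
Convergents:
  p_0/q_0 = 42/1
  p_1/q_1 = 379/9
  p_2/q_2 = 800/19
  p_3/q_3 = 1179/28
  p_4/q_4 = 10232/243
  p_5/q_5 = 11411/271
  p_6/q_6 = 33054/785
q_5 = 271 ≤ 681 < 785 = q_6, so the answer is 11411/271.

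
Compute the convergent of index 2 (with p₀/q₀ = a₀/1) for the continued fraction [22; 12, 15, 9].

Using pₖ = aₖpₖ₋₁ + pₖ₋₂, qₖ = aₖqₖ₋₁ + qₖ₋₂ (with p₋₁=1, p₋₂=0, q₋₁=0, q₋₂=1):
  k=0: a=22, p=22, q=1
  k=1: a=12, p=265, q=12
  k=2: a=15, p=3997, q=181

3997/181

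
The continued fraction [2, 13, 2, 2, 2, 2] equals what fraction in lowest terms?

Using pₖ = aₖpₖ₋₁ + pₖ₋₂ and qₖ = aₖqₖ₋₁ + qₖ₋₂:
  k=0: a=2, p=2, q=1
  k=1: a=13, p=27, q=13
  k=2: a=2, p=56, q=27
  k=3: a=2, p=139, q=67
  k=4: a=2, p=334, q=161
  k=5: a=2, p=807, q=389

807/389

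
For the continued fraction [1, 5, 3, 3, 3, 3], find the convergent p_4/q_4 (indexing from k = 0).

208/175

Using pₖ = aₖpₖ₋₁ + pₖ₋₂, qₖ = aₖqₖ₋₁ + qₖ₋₂ (with p₋₁=1, p₋₂=0, q₋₁=0, q₋₂=1):
  k=0: a=1, p=1, q=1
  k=1: a=5, p=6, q=5
  k=2: a=3, p=19, q=16
  k=3: a=3, p=63, q=53
  k=4: a=3, p=208, q=175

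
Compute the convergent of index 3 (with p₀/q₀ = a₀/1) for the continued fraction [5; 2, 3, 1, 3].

Using pₖ = aₖpₖ₋₁ + pₖ₋₂, qₖ = aₖqₖ₋₁ + qₖ₋₂ (with p₋₁=1, p₋₂=0, q₋₁=0, q₋₂=1):
  k=0: a=5, p=5, q=1
  k=1: a=2, p=11, q=2
  k=2: a=3, p=38, q=7
  k=3: a=1, p=49, q=9

49/9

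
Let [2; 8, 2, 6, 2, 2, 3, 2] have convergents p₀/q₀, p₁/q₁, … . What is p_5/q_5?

1237/584

Using pₖ = aₖpₖ₋₁ + pₖ₋₂, qₖ = aₖqₖ₋₁ + qₖ₋₂ (with p₋₁=1, p₋₂=0, q₋₁=0, q₋₂=1):
  k=0: a=2, p=2, q=1
  k=1: a=8, p=17, q=8
  k=2: a=2, p=36, q=17
  k=3: a=6, p=233, q=110
  k=4: a=2, p=502, q=237
  k=5: a=2, p=1237, q=584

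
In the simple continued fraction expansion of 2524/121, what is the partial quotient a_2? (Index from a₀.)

6

2524 = 20·121 + 104   →  a_0 = 20
121 = 1·104 + 17   →  a_1 = 1
104 = 6·17 + 2   →  a_2 = 6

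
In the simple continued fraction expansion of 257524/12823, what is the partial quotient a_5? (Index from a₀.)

257524 = 20·12823 + 1064   →  a_0 = 20
12823 = 12·1064 + 55   →  a_1 = 12
1064 = 19·55 + 19   →  a_2 = 19
55 = 2·19 + 17   →  a_3 = 2
19 = 1·17 + 2   →  a_4 = 1
17 = 8·2 + 1   →  a_5 = 8

8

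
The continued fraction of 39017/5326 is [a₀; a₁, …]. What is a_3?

2

39017 = 7·5326 + 1735   →  a_0 = 7
5326 = 3·1735 + 121   →  a_1 = 3
1735 = 14·121 + 41   →  a_2 = 14
121 = 2·41 + 39   →  a_3 = 2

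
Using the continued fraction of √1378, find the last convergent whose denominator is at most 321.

√1378 = [37; 8, 4, 4, 8, 74, …] (period length 5).
Convergents:
  p_0/q_0 = 37/1
  p_1/q_1 = 297/8
  p_2/q_2 = 1225/33
  p_3/q_3 = 5197/140
  p_4/q_4 = 42801/1153
q_3 = 140 ≤ 321 < 1153 = q_4, so the answer is 5197/140.

5197/140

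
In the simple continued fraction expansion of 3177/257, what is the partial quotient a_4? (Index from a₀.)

3177 = 12·257 + 93   →  a_0 = 12
257 = 2·93 + 71   →  a_1 = 2
93 = 1·71 + 22   →  a_2 = 1
71 = 3·22 + 5   →  a_3 = 3
22 = 4·5 + 2   →  a_4 = 4

4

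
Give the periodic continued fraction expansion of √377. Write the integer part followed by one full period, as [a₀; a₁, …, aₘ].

[19; 2, 2, 2, 38]

a₀ = ⌊√377⌋ = 19.
With m₀=0, d₀=1 and mₖ₊₁ = dₖaₖ − mₖ, dₖ₊₁ = (n − mₖ₊₁²)/dₖ, aₖ₊₁ = ⌊(a₀+mₖ₊₁)/dₖ₊₁⌋:
  k=1: m=19, d=16, a=2
  k=2: m=13, d=13, a=2
  k=3: m=13, d=16, a=2
  k=4: m=19, d=1, a=38
d=1 and a=2a₀=38 at k=4, so the next step gives (m, d) = (19, 16) again — its k=1 value — and the period has length 4.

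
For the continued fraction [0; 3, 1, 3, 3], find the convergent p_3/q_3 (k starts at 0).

Using pₖ = aₖpₖ₋₁ + pₖ₋₂, qₖ = aₖqₖ₋₁ + qₖ₋₂ (with p₋₁=1, p₋₂=0, q₋₁=0, q₋₂=1):
  k=0: a=0, p=0, q=1
  k=1: a=3, p=1, q=3
  k=2: a=1, p=1, q=4
  k=3: a=3, p=4, q=15

4/15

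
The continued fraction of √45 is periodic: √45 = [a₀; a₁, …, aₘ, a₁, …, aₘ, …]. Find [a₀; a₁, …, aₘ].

a₀ = ⌊√45⌋ = 6.
With m₀=0, d₀=1 and mₖ₊₁ = dₖaₖ − mₖ, dₖ₊₁ = (n − mₖ₊₁²)/dₖ, aₖ₊₁ = ⌊(a₀+mₖ₊₁)/dₖ₊₁⌋:
  k=1: m=6, d=9, a=1
  k=2: m=3, d=4, a=2
  k=3: m=5, d=5, a=2
  k=4: m=5, d=4, a=2
  k=5: m=3, d=9, a=1
  k=6: m=6, d=1, a=12
d=1 and a=2a₀=12 at k=6, so the next step gives (m, d) = (6, 9) again — its k=1 value — and the period has length 6.

[6; 1, 2, 2, 2, 1, 12]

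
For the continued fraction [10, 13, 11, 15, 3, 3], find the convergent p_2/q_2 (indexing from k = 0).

1451/144

Using pₖ = aₖpₖ₋₁ + pₖ₋₂, qₖ = aₖqₖ₋₁ + qₖ₋₂ (with p₋₁=1, p₋₂=0, q₋₁=0, q₋₂=1):
  k=0: a=10, p=10, q=1
  k=1: a=13, p=131, q=13
  k=2: a=11, p=1451, q=144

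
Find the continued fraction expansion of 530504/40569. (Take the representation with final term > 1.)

[13; 13, 17, 2, 5, 16]

530504 = 13*40569 + 3107
40569 = 13*3107 + 178
3107 = 17*178 + 81
178 = 2*81 + 16
81 = 5*16 + 1
16 = 16*1 + 0  (stop)
So 530504/40569 = [13; 13, 17, 2, 5, 16].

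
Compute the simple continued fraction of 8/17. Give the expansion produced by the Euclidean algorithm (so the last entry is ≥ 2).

8 = 0·17 + 8
17 = 2·8 + 1
8 = 8·1 + 0  (stop)
So 8/17 = [0; 2, 8].

[0; 2, 8]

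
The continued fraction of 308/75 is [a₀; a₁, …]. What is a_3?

1

308 = 4·75 + 8   →  a_0 = 4
75 = 9·8 + 3   →  a_1 = 9
8 = 2·3 + 2   →  a_2 = 2
3 = 1·2 + 1   →  a_3 = 1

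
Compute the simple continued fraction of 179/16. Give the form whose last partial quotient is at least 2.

[11; 5, 3]

179 = 11*16 + 3
16 = 5*3 + 1
3 = 3*1 + 0  (stop)
So 179/16 = [11; 5, 3].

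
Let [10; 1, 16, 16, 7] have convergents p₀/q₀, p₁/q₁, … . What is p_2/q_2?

Using pₖ = aₖpₖ₋₁ + pₖ₋₂, qₖ = aₖqₖ₋₁ + qₖ₋₂ (with p₋₁=1, p₋₂=0, q₋₁=0, q₋₂=1):
  k=0: a=10, p=10, q=1
  k=1: a=1, p=11, q=1
  k=2: a=16, p=186, q=17

186/17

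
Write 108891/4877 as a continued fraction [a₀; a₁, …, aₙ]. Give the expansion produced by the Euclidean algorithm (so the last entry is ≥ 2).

108891 = 22*4877 + 1597
4877 = 3*1597 + 86
1597 = 18*86 + 49
86 = 1*49 + 37
49 = 1*37 + 12
37 = 3*12 + 1
12 = 12*1 + 0  (stop)
So 108891/4877 = [22; 3, 18, 1, 1, 3, 12].

[22; 3, 18, 1, 1, 3, 12]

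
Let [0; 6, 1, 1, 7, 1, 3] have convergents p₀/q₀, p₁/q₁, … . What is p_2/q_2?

1/7

Using pₖ = aₖpₖ₋₁ + pₖ₋₂, qₖ = aₖqₖ₋₁ + qₖ₋₂ (with p₋₁=1, p₋₂=0, q₋₁=0, q₋₂=1):
  k=0: a=0, p=0, q=1
  k=1: a=6, p=1, q=6
  k=2: a=1, p=1, q=7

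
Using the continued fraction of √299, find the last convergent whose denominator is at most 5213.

43108/2493

√299 = [17; 3, 2, 3, 34, …] (period length 4).
Convergents:
  p_0/q_0 = 17/1
  p_1/q_1 = 52/3
  p_2/q_2 = 121/7
  p_3/q_3 = 415/24
  p_4/q_4 = 14231/823
  p_5/q_5 = 43108/2493
  p_6/q_6 = 100447/5809
q_5 = 2493 ≤ 5213 < 5809 = q_6, so the answer is 43108/2493.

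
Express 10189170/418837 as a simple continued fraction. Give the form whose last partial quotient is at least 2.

10189170 = 24×418837 + 137082
418837 = 3×137082 + 7591
137082 = 18×7591 + 444
7591 = 17×444 + 43
444 = 10×43 + 14
43 = 3×14 + 1
14 = 14×1 + 0  (stop)
So 10189170/418837 = [24; 3, 18, 17, 10, 3, 14].

[24; 3, 18, 17, 10, 3, 14]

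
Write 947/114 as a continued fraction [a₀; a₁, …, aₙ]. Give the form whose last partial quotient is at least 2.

[8; 3, 3, 1, 8]

947 = 8·114 + 35
114 = 3·35 + 9
35 = 3·9 + 8
9 = 1·8 + 1
8 = 8·1 + 0  (stop)
So 947/114 = [8; 3, 3, 1, 8].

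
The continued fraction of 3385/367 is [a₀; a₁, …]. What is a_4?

1

3385 = 9·367 + 82   →  a_0 = 9
367 = 4·82 + 39   →  a_1 = 4
82 = 2·39 + 4   →  a_2 = 2
39 = 9·4 + 3   →  a_3 = 9
4 = 1·3 + 1   →  a_4 = 1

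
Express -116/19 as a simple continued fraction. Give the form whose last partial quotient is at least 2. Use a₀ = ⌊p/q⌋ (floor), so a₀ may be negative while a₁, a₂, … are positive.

[-7; 1, 8, 2]

-116 = -7·19 + 17
19 = 1·17 + 2
17 = 8·2 + 1
2 = 2·1 + 0  (stop)
So -116/19 = [-7; 1, 8, 2].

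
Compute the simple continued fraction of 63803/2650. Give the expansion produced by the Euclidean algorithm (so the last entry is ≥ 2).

63803 = 24×2650 + 203
2650 = 13×203 + 11
203 = 18×11 + 5
11 = 2×5 + 1
5 = 5×1 + 0  (stop)
So 63803/2650 = [24; 13, 18, 2, 5].

[24; 13, 18, 2, 5]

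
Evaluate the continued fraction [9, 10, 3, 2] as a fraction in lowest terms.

655/72

Using pₖ = aₖpₖ₋₁ + pₖ₋₂ and qₖ = aₖqₖ₋₁ + qₖ₋₂:
  k=0: a=9, p=9, q=1
  k=1: a=10, p=91, q=10
  k=2: a=3, p=282, q=31
  k=3: a=2, p=655, q=72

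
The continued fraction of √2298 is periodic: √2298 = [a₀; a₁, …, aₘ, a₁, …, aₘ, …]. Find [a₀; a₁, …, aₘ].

a₀ = ⌊√2298⌋ = 47.
With m₀=0, d₀=1 and mₖ₊₁ = dₖaₖ − mₖ, dₖ₊₁ = (n − mₖ₊₁²)/dₖ, aₖ₊₁ = ⌊(a₀+mₖ₊₁)/dₖ₊₁⌋:
  k=1: m=47, d=89, a=1
  k=2: m=42, d=6, a=14
  k=3: m=42, d=89, a=1
  k=4: m=47, d=1, a=94
d=1 and a=2a₀=94 at k=4, so the next step gives (m, d) = (47, 89) again — its k=1 value — and the period has length 4.

[47; 1, 14, 1, 94]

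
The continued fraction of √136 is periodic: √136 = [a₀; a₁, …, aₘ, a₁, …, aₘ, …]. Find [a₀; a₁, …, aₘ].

a₀ = ⌊√136⌋ = 11.
With m₀=0, d₀=1 and mₖ₊₁ = dₖaₖ − mₖ, dₖ₊₁ = (n − mₖ₊₁²)/dₖ, aₖ₊₁ = ⌊(a₀+mₖ₊₁)/dₖ₊₁⌋:
  k=1: m=11, d=15, a=1
  k=2: m=4, d=8, a=1
  k=3: m=4, d=15, a=1
  k=4: m=11, d=1, a=22
d=1 and a=2a₀=22 at k=4, so the next step gives (m, d) = (11, 15) again — its k=1 value — and the period has length 4.

[11; 1, 1, 1, 22]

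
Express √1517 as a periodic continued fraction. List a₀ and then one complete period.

a₀ = ⌊√1517⌋ = 38.

[38; 1, 18, 2, 18, 1, 76]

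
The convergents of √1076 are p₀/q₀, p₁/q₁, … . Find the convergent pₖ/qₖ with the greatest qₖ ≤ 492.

13449/410

√1076 = [32; 1, 4, 16, 4, 1, 64, …] (period length 6).
Convergents:
  p_0/q_0 = 32/1
  p_1/q_1 = 33/1
  p_2/q_2 = 164/5
  p_3/q_3 = 2657/81
  p_4/q_4 = 10792/329
  p_5/q_5 = 13449/410
  p_6/q_6 = 871528/26569
q_5 = 410 ≤ 492 < 26569 = q_6, so the answer is 13449/410.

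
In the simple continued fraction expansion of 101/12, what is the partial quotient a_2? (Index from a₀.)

101 = 8·12 + 5   →  a_0 = 8
12 = 2·5 + 2   →  a_1 = 2
5 = 2·2 + 1   →  a_2 = 2

2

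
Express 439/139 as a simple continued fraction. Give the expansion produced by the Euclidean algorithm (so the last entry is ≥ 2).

439 = 3·139 + 22
139 = 6·22 + 7
22 = 3·7 + 1
7 = 7·1 + 0  (stop)
So 439/139 = [3; 6, 3, 7].

[3; 6, 3, 7]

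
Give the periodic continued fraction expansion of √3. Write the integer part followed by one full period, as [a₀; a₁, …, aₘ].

[1; 1, 2]

a₀ = ⌊√3⌋ = 1.
With m₀=0, d₀=1 and mₖ₊₁ = dₖaₖ − mₖ, dₖ₊₁ = (n − mₖ₊₁²)/dₖ, aₖ₊₁ = ⌊(a₀+mₖ₊₁)/dₖ₊₁⌋:
  k=1: m=1, d=2, a=1
  k=2: m=1, d=1, a=2
d=1 and a=2a₀=2 at k=2, so the next step gives (m, d) = (1, 2) again — its k=1 value — and the period has length 2.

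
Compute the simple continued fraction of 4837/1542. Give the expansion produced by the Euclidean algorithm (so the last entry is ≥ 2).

[3; 7, 3, 4, 16]

4837 = 3*1542 + 211
1542 = 7*211 + 65
211 = 3*65 + 16
65 = 4*16 + 1
16 = 16*1 + 0  (stop)
So 4837/1542 = [3; 7, 3, 4, 16].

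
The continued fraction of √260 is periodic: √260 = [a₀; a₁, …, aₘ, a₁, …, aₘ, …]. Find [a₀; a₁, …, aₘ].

[16; 8, 32]

a₀ = ⌊√260⌋ = 16.
With m₀=0, d₀=1 and mₖ₊₁ = dₖaₖ − mₖ, dₖ₊₁ = (n − mₖ₊₁²)/dₖ, aₖ₊₁ = ⌊(a₀+mₖ₊₁)/dₖ₊₁⌋:
  k=1: m=16, d=4, a=8
  k=2: m=16, d=1, a=32
d=1 and a=2a₀=32 at k=2, so the next step gives (m, d) = (16, 4) again — its k=1 value — and the period has length 2.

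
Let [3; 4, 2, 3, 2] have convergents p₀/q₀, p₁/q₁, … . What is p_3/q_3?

100/31

Using pₖ = aₖpₖ₋₁ + pₖ₋₂, qₖ = aₖqₖ₋₁ + qₖ₋₂ (with p₋₁=1, p₋₂=0, q₋₁=0, q₋₂=1):
  k=0: a=3, p=3, q=1
  k=1: a=4, p=13, q=4
  k=2: a=2, p=29, q=9
  k=3: a=3, p=100, q=31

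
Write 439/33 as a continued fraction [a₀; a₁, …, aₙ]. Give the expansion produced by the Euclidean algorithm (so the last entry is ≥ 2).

[13; 3, 3, 3]

439 = 13·33 + 10
33 = 3·10 + 3
10 = 3·3 + 1
3 = 3·1 + 0  (stop)
So 439/33 = [13; 3, 3, 3].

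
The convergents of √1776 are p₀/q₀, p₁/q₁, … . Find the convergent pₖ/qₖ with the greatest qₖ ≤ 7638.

174049/4130

√1776 = [42; 7, 84, …] (period length 2).
Convergents:
  p_0/q_0 = 42/1
  p_1/q_1 = 295/7
  p_2/q_2 = 24822/589
  p_3/q_3 = 174049/4130
  p_4/q_4 = 14644938/347509
q_3 = 4130 ≤ 7638 < 347509 = q_4, so the answer is 174049/4130.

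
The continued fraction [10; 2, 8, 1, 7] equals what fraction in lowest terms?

Using pₖ = aₖpₖ₋₁ + pₖ₋₂ and qₖ = aₖqₖ₋₁ + qₖ₋₂:
  k=0: a=10, p=10, q=1
  k=1: a=2, p=21, q=2
  k=2: a=8, p=178, q=17
  k=3: a=1, p=199, q=19
  k=4: a=7, p=1571, q=150

1571/150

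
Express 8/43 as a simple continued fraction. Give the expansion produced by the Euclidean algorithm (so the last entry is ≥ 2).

[0; 5, 2, 1, 2]

8 = 0*43 + 8
43 = 5*8 + 3
8 = 2*3 + 2
3 = 1*2 + 1
2 = 2*1 + 0  (stop)
So 8/43 = [0; 5, 2, 1, 2].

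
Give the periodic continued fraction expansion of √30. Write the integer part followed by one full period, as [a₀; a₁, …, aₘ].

[5; 2, 10]

a₀ = ⌊√30⌋ = 5.
With m₀=0, d₀=1 and mₖ₊₁ = dₖaₖ − mₖ, dₖ₊₁ = (n − mₖ₊₁²)/dₖ, aₖ₊₁ = ⌊(a₀+mₖ₊₁)/dₖ₊₁⌋:
  k=1: m=5, d=5, a=2
  k=2: m=5, d=1, a=10
d=1 and a=2a₀=10 at k=2, so the next step gives (m, d) = (5, 5) again — its k=1 value — and the period has length 2.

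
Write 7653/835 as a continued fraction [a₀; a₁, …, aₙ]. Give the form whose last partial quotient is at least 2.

7653 = 9·835 + 138
835 = 6·138 + 7
138 = 19·7 + 5
7 = 1·5 + 2
5 = 2·2 + 1
2 = 2·1 + 0  (stop)
So 7653/835 = [9; 6, 19, 1, 2, 2].

[9; 6, 19, 1, 2, 2]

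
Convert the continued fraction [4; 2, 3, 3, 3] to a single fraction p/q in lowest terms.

Fold from the inside: start with 3/1.
  3 + 1/3 = 10/3
  3 + 3/10 = 33/10
  2 + 10/33 = 76/33
  4 + 33/76 = 337/76

337/76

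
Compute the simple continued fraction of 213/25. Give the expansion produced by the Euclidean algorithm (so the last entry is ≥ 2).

213 = 8*25 + 13
25 = 1*13 + 12
13 = 1*12 + 1
12 = 12*1 + 0  (stop)
So 213/25 = [8; 1, 1, 12].

[8; 1, 1, 12]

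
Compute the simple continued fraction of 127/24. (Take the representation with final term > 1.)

127 = 5×24 + 7
24 = 3×7 + 3
7 = 2×3 + 1
3 = 3×1 + 0  (stop)
So 127/24 = [5; 3, 2, 3].

[5; 3, 2, 3]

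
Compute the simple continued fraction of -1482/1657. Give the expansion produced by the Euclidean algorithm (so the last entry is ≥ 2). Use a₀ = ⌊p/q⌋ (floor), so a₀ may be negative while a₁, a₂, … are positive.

[-1; 9, 2, 7, 2, 5]

-1482 = -1×1657 + 175
1657 = 9×175 + 82
175 = 2×82 + 11
82 = 7×11 + 5
11 = 2×5 + 1
5 = 5×1 + 0  (stop)
So -1482/1657 = [-1; 9, 2, 7, 2, 5].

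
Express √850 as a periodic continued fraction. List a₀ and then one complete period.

[29; 6, 2, 6, 58]

a₀ = ⌊√850⌋ = 29.
With m₀=0, d₀=1 and mₖ₊₁ = dₖaₖ − mₖ, dₖ₊₁ = (n − mₖ₊₁²)/dₖ, aₖ₊₁ = ⌊(a₀+mₖ₊₁)/dₖ₊₁⌋:
  k=1: m=29, d=9, a=6
  k=2: m=25, d=25, a=2
  k=3: m=25, d=9, a=6
  k=4: m=29, d=1, a=58
d=1 and a=2a₀=58 at k=4, so the next step gives (m, d) = (29, 9) again — its k=1 value — and the period has length 4.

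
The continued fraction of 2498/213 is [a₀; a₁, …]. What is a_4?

2

2498 = 11·213 + 155   →  a_0 = 11
213 = 1·155 + 58   →  a_1 = 1
155 = 2·58 + 39   →  a_2 = 2
58 = 1·39 + 19   →  a_3 = 1
39 = 2·19 + 1   →  a_4 = 2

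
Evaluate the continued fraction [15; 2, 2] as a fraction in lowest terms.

Using pₖ = aₖpₖ₋₁ + pₖ₋₂ and qₖ = aₖqₖ₋₁ + qₖ₋₂:
  k=0: a=15, p=15, q=1
  k=1: a=2, p=31, q=2
  k=2: a=2, p=77, q=5

77/5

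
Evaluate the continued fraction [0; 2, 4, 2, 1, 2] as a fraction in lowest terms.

35/78

Fold from the inside: start with 2/1.
  1 + 1/2 = 3/2
  2 + 2/3 = 8/3
  4 + 3/8 = 35/8
  2 + 8/35 = 78/35
  0 + 35/78 = 35/78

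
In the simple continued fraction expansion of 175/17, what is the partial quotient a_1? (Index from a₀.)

3

175 = 10·17 + 5   →  a_0 = 10
17 = 3·5 + 2   →  a_1 = 3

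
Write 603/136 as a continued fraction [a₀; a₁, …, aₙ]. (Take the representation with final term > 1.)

603 = 4*136 + 59
136 = 2*59 + 18
59 = 3*18 + 5
18 = 3*5 + 3
5 = 1*3 + 2
3 = 1*2 + 1
2 = 2*1 + 0  (stop)
So 603/136 = [4; 2, 3, 3, 1, 1, 2].

[4; 2, 3, 3, 1, 1, 2]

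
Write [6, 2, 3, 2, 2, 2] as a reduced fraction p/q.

605/94

Fold from the inside: start with 2/1.
  2 + 1/2 = 5/2
  2 + 2/5 = 12/5
  3 + 5/12 = 41/12
  2 + 12/41 = 94/41
  6 + 41/94 = 605/94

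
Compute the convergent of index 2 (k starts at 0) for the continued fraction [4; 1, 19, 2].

99/20

Using pₖ = aₖpₖ₋₁ + pₖ₋₂, qₖ = aₖqₖ₋₁ + qₖ₋₂ (with p₋₁=1, p₋₂=0, q₋₁=0, q₋₂=1):
  k=0: a=4, p=4, q=1
  k=1: a=1, p=5, q=1
  k=2: a=19, p=99, q=20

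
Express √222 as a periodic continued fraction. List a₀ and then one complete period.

[14; 1, 8, 1, 28]

a₀ = ⌊√222⌋ = 14.
With m₀=0, d₀=1 and mₖ₊₁ = dₖaₖ − mₖ, dₖ₊₁ = (n − mₖ₊₁²)/dₖ, aₖ₊₁ = ⌊(a₀+mₖ₊₁)/dₖ₊₁⌋:
  k=1: m=14, d=26, a=1
  k=2: m=12, d=3, a=8
  k=3: m=12, d=26, a=1
  k=4: m=14, d=1, a=28
d=1 and a=2a₀=28 at k=4, so the next step gives (m, d) = (14, 26) again — its k=1 value — and the period has length 4.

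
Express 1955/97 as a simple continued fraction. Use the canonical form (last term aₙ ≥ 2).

1955 = 20*97 + 15
97 = 6*15 + 7
15 = 2*7 + 1
7 = 7*1 + 0  (stop)
So 1955/97 = [20; 6, 2, 7].

[20; 6, 2, 7]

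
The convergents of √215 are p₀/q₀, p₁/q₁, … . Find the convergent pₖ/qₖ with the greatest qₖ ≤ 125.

1305/89

√215 = [14; 1, 1, 1, 28, …] (period length 4).
Convergents:
  p_0/q_0 = 14/1
  p_1/q_1 = 15/1
  p_2/q_2 = 29/2
  p_3/q_3 = 44/3
  p_4/q_4 = 1261/86
  p_5/q_5 = 1305/89
  p_6/q_6 = 2566/175
q_5 = 89 ≤ 125 < 175 = q_6, so the answer is 1305/89.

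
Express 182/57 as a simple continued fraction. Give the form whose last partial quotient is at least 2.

182 = 3·57 + 11
57 = 5·11 + 2
11 = 5·2 + 1
2 = 2·1 + 0  (stop)
So 182/57 = [3; 5, 5, 2].

[3; 5, 5, 2]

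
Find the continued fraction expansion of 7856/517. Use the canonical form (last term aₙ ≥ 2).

[15; 5, 8, 2, 2, 2]

7856 = 15×517 + 101
517 = 5×101 + 12
101 = 8×12 + 5
12 = 2×5 + 2
5 = 2×2 + 1
2 = 2×1 + 0  (stop)
So 7856/517 = [15; 5, 8, 2, 2, 2].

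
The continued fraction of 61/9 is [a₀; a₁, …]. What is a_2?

3

61 = 6·9 + 7   →  a_0 = 6
9 = 1·7 + 2   →  a_1 = 1
7 = 3·2 + 1   →  a_2 = 3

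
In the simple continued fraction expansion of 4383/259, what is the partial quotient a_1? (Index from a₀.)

4383 = 16·259 + 239   →  a_0 = 16
259 = 1·239 + 20   →  a_1 = 1

1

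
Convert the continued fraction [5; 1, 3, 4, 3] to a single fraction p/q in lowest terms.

317/55

Fold from the inside: start with 3/1.
  4 + 1/3 = 13/3
  3 + 3/13 = 42/13
  1 + 13/42 = 55/42
  5 + 42/55 = 317/55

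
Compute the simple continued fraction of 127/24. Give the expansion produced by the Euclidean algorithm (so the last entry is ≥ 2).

127 = 5×24 + 7
24 = 3×7 + 3
7 = 2×3 + 1
3 = 3×1 + 0  (stop)
So 127/24 = [5; 3, 2, 3].

[5; 3, 2, 3]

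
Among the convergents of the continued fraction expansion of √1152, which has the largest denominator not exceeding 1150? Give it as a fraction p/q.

√1152 = [33; 1, 15, 1, 66, …] (period length 4).
Convergents:
  p_0/q_0 = 33/1
  p_1/q_1 = 34/1
  p_2/q_2 = 543/16
  p_3/q_3 = 577/17
  p_4/q_4 = 38625/1138
  p_5/q_5 = 39202/1155
q_4 = 1138 ≤ 1150 < 1155 = q_5, so the answer is 38625/1138.

38625/1138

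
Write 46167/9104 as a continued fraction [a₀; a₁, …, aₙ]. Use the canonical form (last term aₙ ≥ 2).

[5; 14, 14, 15, 3]

46167 = 5·9104 + 647
9104 = 14·647 + 46
647 = 14·46 + 3
46 = 15·3 + 1
3 = 3·1 + 0  (stop)
So 46167/9104 = [5; 14, 14, 15, 3].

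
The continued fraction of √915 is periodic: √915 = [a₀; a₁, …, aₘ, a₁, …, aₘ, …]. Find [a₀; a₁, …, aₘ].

[30; 4, 60]

a₀ = ⌊√915⌋ = 30.
With m₀=0, d₀=1 and mₖ₊₁ = dₖaₖ − mₖ, dₖ₊₁ = (n − mₖ₊₁²)/dₖ, aₖ₊₁ = ⌊(a₀+mₖ₊₁)/dₖ₊₁⌋:
  k=1: m=30, d=15, a=4
  k=2: m=30, d=1, a=60
d=1 and a=2a₀=60 at k=2, so the next step gives (m, d) = (30, 15) again — its k=1 value — and the period has length 2.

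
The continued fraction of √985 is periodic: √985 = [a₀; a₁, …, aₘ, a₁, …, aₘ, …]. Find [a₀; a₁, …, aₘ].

a₀ = ⌊√985⌋ = 31.
With m₀=0, d₀=1 and mₖ₊₁ = dₖaₖ − mₖ, dₖ₊₁ = (n − mₖ₊₁²)/dₖ, aₖ₊₁ = ⌊(a₀+mₖ₊₁)/dₖ₊₁⌋:
  k=1: m=31, d=24, a=2
  k=2: m=17, d=29, a=1
  k=3: m=12, d=29, a=1
  k=4: m=17, d=24, a=2
  k=5: m=31, d=1, a=62
d=1 and a=2a₀=62 at k=5, so the next step gives (m, d) = (31, 24) again — its k=1 value — and the period has length 5.

[31; 2, 1, 1, 2, 62]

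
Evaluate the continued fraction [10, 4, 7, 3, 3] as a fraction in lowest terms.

3093/302

Using pₖ = aₖpₖ₋₁ + pₖ₋₂ and qₖ = aₖqₖ₋₁ + qₖ₋₂:
  k=0: a=10, p=10, q=1
  k=1: a=4, p=41, q=4
  k=2: a=7, p=297, q=29
  k=3: a=3, p=932, q=91
  k=4: a=3, p=3093, q=302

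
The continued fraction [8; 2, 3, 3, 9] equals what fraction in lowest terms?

Using pₖ = aₖpₖ₋₁ + pₖ₋₂ and qₖ = aₖqₖ₋₁ + qₖ₋₂:
  k=0: a=8, p=8, q=1
  k=1: a=2, p=17, q=2
  k=2: a=3, p=59, q=7
  k=3: a=3, p=194, q=23
  k=4: a=9, p=1805, q=214

1805/214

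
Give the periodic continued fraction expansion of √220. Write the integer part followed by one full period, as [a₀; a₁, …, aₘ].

[14; 1, 4, 1, 28]

a₀ = ⌊√220⌋ = 14.
With m₀=0, d₀=1 and mₖ₊₁ = dₖaₖ − mₖ, dₖ₊₁ = (n − mₖ₊₁²)/dₖ, aₖ₊₁ = ⌊(a₀+mₖ₊₁)/dₖ₊₁⌋:
  k=1: m=14, d=24, a=1
  k=2: m=10, d=5, a=4
  k=3: m=10, d=24, a=1
  k=4: m=14, d=1, a=28
d=1 and a=2a₀=28 at k=4, so the next step gives (m, d) = (14, 24) again — its k=1 value — and the period has length 4.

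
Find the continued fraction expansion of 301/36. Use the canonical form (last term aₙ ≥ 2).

[8; 2, 1, 3, 3]

301 = 8*36 + 13
36 = 2*13 + 10
13 = 1*10 + 3
10 = 3*3 + 1
3 = 3*1 + 0  (stop)
So 301/36 = [8; 2, 1, 3, 3].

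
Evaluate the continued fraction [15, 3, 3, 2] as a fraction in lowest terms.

Fold from the inside: start with 2/1.
  3 + 1/2 = 7/2
  3 + 2/7 = 23/7
  15 + 7/23 = 352/23

352/23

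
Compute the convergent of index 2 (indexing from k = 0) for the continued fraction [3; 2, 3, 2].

Using pₖ = aₖpₖ₋₁ + pₖ₋₂, qₖ = aₖqₖ₋₁ + qₖ₋₂ (with p₋₁=1, p₋₂=0, q₋₁=0, q₋₂=1):
  k=0: a=3, p=3, q=1
  k=1: a=2, p=7, q=2
  k=2: a=3, p=24, q=7

24/7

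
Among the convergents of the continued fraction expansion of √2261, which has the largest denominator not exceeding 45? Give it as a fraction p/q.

√2261 = [47; 1, 1, 4, 1, 1, 94, …] (period length 6).
Convergents:
  p_0/q_0 = 47/1
  p_1/q_1 = 48/1
  p_2/q_2 = 95/2
  p_3/q_3 = 428/9
  p_4/q_4 = 523/11
  p_5/q_5 = 951/20
  p_6/q_6 = 89917/1891
q_5 = 20 ≤ 45 < 1891 = q_6, so the answer is 951/20.

951/20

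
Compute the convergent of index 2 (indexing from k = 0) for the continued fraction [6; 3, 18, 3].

348/55

Using pₖ = aₖpₖ₋₁ + pₖ₋₂, qₖ = aₖqₖ₋₁ + qₖ₋₂ (with p₋₁=1, p₋₂=0, q₋₁=0, q₋₂=1):
  k=0: a=6, p=6, q=1
  k=1: a=3, p=19, q=3
  k=2: a=18, p=348, q=55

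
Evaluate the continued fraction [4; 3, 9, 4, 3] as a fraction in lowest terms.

Fold from the inside: start with 3/1.
  4 + 1/3 = 13/3
  9 + 3/13 = 120/13
  3 + 13/120 = 373/120
  4 + 120/373 = 1612/373

1612/373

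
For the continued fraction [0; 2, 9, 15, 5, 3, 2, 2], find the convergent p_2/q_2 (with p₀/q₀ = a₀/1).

9/19

Using pₖ = aₖpₖ₋₁ + pₖ₋₂, qₖ = aₖqₖ₋₁ + qₖ₋₂ (with p₋₁=1, p₋₂=0, q₋₁=0, q₋₂=1):
  k=0: a=0, p=0, q=1
  k=1: a=2, p=1, q=2
  k=2: a=9, p=9, q=19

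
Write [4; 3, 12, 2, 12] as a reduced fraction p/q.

4156/961

Fold from the inside: start with 12/1.
  2 + 1/12 = 25/12
  12 + 12/25 = 312/25
  3 + 25/312 = 961/312
  4 + 312/961 = 4156/961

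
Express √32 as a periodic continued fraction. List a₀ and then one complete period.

[5; 1, 1, 1, 10]

a₀ = ⌊√32⌋ = 5.
With m₀=0, d₀=1 and mₖ₊₁ = dₖaₖ − mₖ, dₖ₊₁ = (n − mₖ₊₁²)/dₖ, aₖ₊₁ = ⌊(a₀+mₖ₊₁)/dₖ₊₁⌋:
  k=1: m=5, d=7, a=1
  k=2: m=2, d=4, a=1
  k=3: m=2, d=7, a=1
  k=4: m=5, d=1, a=10
d=1 and a=2a₀=10 at k=4, so the next step gives (m, d) = (5, 7) again — its k=1 value — and the period has length 4.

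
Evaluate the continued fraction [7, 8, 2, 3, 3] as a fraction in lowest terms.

1381/194

Fold from the inside: start with 3/1.
  3 + 1/3 = 10/3
  2 + 3/10 = 23/10
  8 + 10/23 = 194/23
  7 + 23/194 = 1381/194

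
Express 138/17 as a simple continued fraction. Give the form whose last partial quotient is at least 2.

138 = 8×17 + 2
17 = 8×2 + 1
2 = 2×1 + 0  (stop)
So 138/17 = [8; 8, 2].

[8; 8, 2]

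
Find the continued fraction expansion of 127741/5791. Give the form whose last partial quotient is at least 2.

[22; 17, 12, 9, 3]

127741 = 22·5791 + 339
5791 = 17·339 + 28
339 = 12·28 + 3
28 = 9·3 + 1
3 = 3·1 + 0  (stop)
So 127741/5791 = [22; 17, 12, 9, 3].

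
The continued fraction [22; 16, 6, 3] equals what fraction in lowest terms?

6773/307

Using pₖ = aₖpₖ₋₁ + pₖ₋₂ and qₖ = aₖqₖ₋₁ + qₖ₋₂:
  k=0: a=22, p=22, q=1
  k=1: a=16, p=353, q=16
  k=2: a=6, p=2140, q=97
  k=3: a=3, p=6773, q=307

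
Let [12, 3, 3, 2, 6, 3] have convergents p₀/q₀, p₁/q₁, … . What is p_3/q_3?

Using pₖ = aₖpₖ₋₁ + pₖ₋₂, qₖ = aₖqₖ₋₁ + qₖ₋₂ (with p₋₁=1, p₋₂=0, q₋₁=0, q₋₂=1):
  k=0: a=12, p=12, q=1
  k=1: a=3, p=37, q=3
  k=2: a=3, p=123, q=10
  k=3: a=2, p=283, q=23

283/23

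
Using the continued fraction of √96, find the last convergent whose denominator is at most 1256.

4801/490

√96 = [9; 1, 3, 1, 18, …] (period length 4).
Convergents:
  p_0/q_0 = 9/1
  p_1/q_1 = 10/1
  p_2/q_2 = 39/4
  p_3/q_3 = 49/5
  p_4/q_4 = 921/94
  p_5/q_5 = 970/99
  p_6/q_6 = 3831/391
  p_7/q_7 = 4801/490
  p_8/q_8 = 90249/9211
q_7 = 490 ≤ 1256 < 9211 = q_8, so the answer is 4801/490.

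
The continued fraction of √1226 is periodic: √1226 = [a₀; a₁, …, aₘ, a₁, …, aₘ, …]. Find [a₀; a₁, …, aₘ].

[35; 70]

a₀ = ⌊√1226⌋ = 35.
With m₀=0, d₀=1 and mₖ₊₁ = dₖaₖ − mₖ, dₖ₊₁ = (n − mₖ₊₁²)/dₖ, aₖ₊₁ = ⌊(a₀+mₖ₊₁)/dₖ₊₁⌋:
  k=1: m=35, d=1, a=70
d=1 and a=2a₀=70 at k=1, so the next step gives (m, d) = (35, 1) again — its k=1 value — and the period has length 1.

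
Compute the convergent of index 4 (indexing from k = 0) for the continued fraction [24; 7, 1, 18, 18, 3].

65767/2726

Using pₖ = aₖpₖ₋₁ + pₖ₋₂, qₖ = aₖqₖ₋₁ + qₖ₋₂ (with p₋₁=1, p₋₂=0, q₋₁=0, q₋₂=1):
  k=0: a=24, p=24, q=1
  k=1: a=7, p=169, q=7
  k=2: a=1, p=193, q=8
  k=3: a=18, p=3643, q=151
  k=4: a=18, p=65767, q=2726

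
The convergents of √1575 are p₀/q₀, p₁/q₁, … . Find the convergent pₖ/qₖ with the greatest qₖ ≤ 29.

√1575 = [39; 1, 2, 5, 2, 1, 78, …] (period length 6).
Convergents:
  p_0/q_0 = 39/1
  p_1/q_1 = 40/1
  p_2/q_2 = 119/3
  p_3/q_3 = 635/16
  p_4/q_4 = 1389/35
q_3 = 16 ≤ 29 < 35 = q_4, so the answer is 635/16.

635/16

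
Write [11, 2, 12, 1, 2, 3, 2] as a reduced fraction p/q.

6969/607

Fold from the inside: start with 2/1.
  3 + 1/2 = 7/2
  2 + 2/7 = 16/7
  1 + 7/16 = 23/16
  12 + 16/23 = 292/23
  2 + 23/292 = 607/292
  11 + 292/607 = 6969/607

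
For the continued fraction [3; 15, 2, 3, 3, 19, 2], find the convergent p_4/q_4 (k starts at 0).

Using pₖ = aₖpₖ₋₁ + pₖ₋₂, qₖ = aₖqₖ₋₁ + qₖ₋₂ (with p₋₁=1, p₋₂=0, q₋₁=0, q₋₂=1):
  k=0: a=3, p=3, q=1
  k=1: a=15, p=46, q=15
  k=2: a=2, p=95, q=31
  k=3: a=3, p=331, q=108
  k=4: a=3, p=1088, q=355

1088/355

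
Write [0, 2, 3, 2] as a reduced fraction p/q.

7/16

Using pₖ = aₖpₖ₋₁ + pₖ₋₂ and qₖ = aₖqₖ₋₁ + qₖ₋₂:
  k=0: a=0, p=0, q=1
  k=1: a=2, p=1, q=2
  k=2: a=3, p=3, q=7
  k=3: a=2, p=7, q=16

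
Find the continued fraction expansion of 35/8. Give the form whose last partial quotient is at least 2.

35 = 4·8 + 3
8 = 2·3 + 2
3 = 1·2 + 1
2 = 2·1 + 0  (stop)
So 35/8 = [4; 2, 1, 2].

[4; 2, 1, 2]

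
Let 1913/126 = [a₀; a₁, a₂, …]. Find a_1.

1913 = 15·126 + 23   →  a_0 = 15
126 = 5·23 + 11   →  a_1 = 5

5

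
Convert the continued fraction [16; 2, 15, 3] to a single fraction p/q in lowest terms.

1566/95

Using pₖ = aₖpₖ₋₁ + pₖ₋₂ and qₖ = aₖqₖ₋₁ + qₖ₋₂:
  k=0: a=16, p=16, q=1
  k=1: a=2, p=33, q=2
  k=2: a=15, p=511, q=31
  k=3: a=3, p=1566, q=95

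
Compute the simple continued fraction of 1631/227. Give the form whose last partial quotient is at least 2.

[7; 5, 2, 2, 8]

1631 = 7·227 + 42
227 = 5·42 + 17
42 = 2·17 + 8
17 = 2·8 + 1
8 = 8·1 + 0  (stop)
So 1631/227 = [7; 5, 2, 2, 8].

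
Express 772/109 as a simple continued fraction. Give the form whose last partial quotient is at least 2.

772 = 7×109 + 9
109 = 12×9 + 1
9 = 9×1 + 0  (stop)
So 772/109 = [7; 12, 9].

[7; 12, 9]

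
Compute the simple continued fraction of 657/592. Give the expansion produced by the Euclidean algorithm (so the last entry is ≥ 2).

[1; 9, 9, 3, 2]

657 = 1×592 + 65
592 = 9×65 + 7
65 = 9×7 + 2
7 = 3×2 + 1
2 = 2×1 + 0  (stop)
So 657/592 = [1; 9, 9, 3, 2].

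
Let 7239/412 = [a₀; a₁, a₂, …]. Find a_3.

7239 = 17·412 + 235   →  a_0 = 17
412 = 1·235 + 177   →  a_1 = 1
235 = 1·177 + 58   →  a_2 = 1
177 = 3·58 + 3   →  a_3 = 3

3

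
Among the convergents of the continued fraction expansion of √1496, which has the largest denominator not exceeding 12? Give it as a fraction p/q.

116/3

√1496 = [38; 1, 2, 9, 2, 1, 76, …] (period length 6).
Convergents:
  p_0/q_0 = 38/1
  p_1/q_1 = 39/1
  p_2/q_2 = 116/3
  p_3/q_3 = 1083/28
q_2 = 3 ≤ 12 < 28 = q_3, so the answer is 116/3.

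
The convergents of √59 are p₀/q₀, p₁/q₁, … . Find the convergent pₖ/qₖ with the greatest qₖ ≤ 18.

23/3

√59 = [7; 1, 2, 7, 2, 1, 14, …] (period length 6).
Convergents:
  p_0/q_0 = 7/1
  p_1/q_1 = 8/1
  p_2/q_2 = 23/3
  p_3/q_3 = 169/22
q_2 = 3 ≤ 18 < 22 = q_3, so the answer is 23/3.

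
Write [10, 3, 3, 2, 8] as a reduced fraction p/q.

Fold from the inside: start with 8/1.
  2 + 1/8 = 17/8
  3 + 8/17 = 59/17
  3 + 17/59 = 194/59
  10 + 59/194 = 1999/194

1999/194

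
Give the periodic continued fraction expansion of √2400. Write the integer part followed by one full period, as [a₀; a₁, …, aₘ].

[48; 1, 96]

a₀ = ⌊√2400⌋ = 48.
With m₀=0, d₀=1 and mₖ₊₁ = dₖaₖ − mₖ, dₖ₊₁ = (n − mₖ₊₁²)/dₖ, aₖ₊₁ = ⌊(a₀+mₖ₊₁)/dₖ₊₁⌋:
  k=1: m=48, d=96, a=1
  k=2: m=48, d=1, a=96
d=1 and a=2a₀=96 at k=2, so the next step gives (m, d) = (48, 96) again — its k=1 value — and the period has length 2.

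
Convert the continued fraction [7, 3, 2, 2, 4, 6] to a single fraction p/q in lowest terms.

3406/467

Fold from the inside: start with 6/1.
  4 + 1/6 = 25/6
  2 + 6/25 = 56/25
  2 + 25/56 = 137/56
  3 + 56/137 = 467/137
  7 + 137/467 = 3406/467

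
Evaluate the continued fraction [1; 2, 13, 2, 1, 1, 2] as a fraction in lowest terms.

Using pₖ = aₖpₖ₋₁ + pₖ₋₂ and qₖ = aₖqₖ₋₁ + qₖ₋₂:
  k=0: a=1, p=1, q=1
  k=1: a=2, p=3, q=2
  k=2: a=13, p=40, q=27
  k=3: a=2, p=83, q=56
  k=4: a=1, p=123, q=83
  k=5: a=1, p=206, q=139
  k=6: a=2, p=535, q=361

535/361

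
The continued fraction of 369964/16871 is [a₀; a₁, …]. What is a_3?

12

369964 = 21·16871 + 15673   →  a_0 = 21
16871 = 1·15673 + 1198   →  a_1 = 1
15673 = 13·1198 + 99   →  a_2 = 13
1198 = 12·99 + 10   →  a_3 = 12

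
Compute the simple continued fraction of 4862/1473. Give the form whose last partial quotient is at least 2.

4862 = 3·1473 + 443
1473 = 3·443 + 144
443 = 3·144 + 11
144 = 13·11 + 1
11 = 11·1 + 0  (stop)
So 4862/1473 = [3; 3, 3, 13, 11].

[3; 3, 3, 13, 11]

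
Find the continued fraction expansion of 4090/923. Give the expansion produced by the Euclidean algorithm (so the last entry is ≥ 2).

4090 = 4*923 + 398
923 = 2*398 + 127
398 = 3*127 + 17
127 = 7*17 + 8
17 = 2*8 + 1
8 = 8*1 + 0  (stop)
So 4090/923 = [4; 2, 3, 7, 2, 8].

[4; 2, 3, 7, 2, 8]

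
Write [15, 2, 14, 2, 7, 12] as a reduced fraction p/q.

84353/5448

Fold from the inside: start with 12/1.
  7 + 1/12 = 85/12
  2 + 12/85 = 182/85
  14 + 85/182 = 2633/182
  2 + 182/2633 = 5448/2633
  15 + 2633/5448 = 84353/5448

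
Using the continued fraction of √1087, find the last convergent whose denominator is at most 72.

√1087 = [32; 1, 31, 1, 64, …] (period length 4).
Convergents:
  p_0/q_0 = 32/1
  p_1/q_1 = 33/1
  p_2/q_2 = 1055/32
  p_3/q_3 = 1088/33
  p_4/q_4 = 70687/2144
q_3 = 33 ≤ 72 < 2144 = q_4, so the answer is 1088/33.

1088/33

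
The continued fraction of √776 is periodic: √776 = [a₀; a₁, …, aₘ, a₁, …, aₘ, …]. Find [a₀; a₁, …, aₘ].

a₀ = ⌊√776⌋ = 27.
With m₀=0, d₀=1 and mₖ₊₁ = dₖaₖ − mₖ, dₖ₊₁ = (n − mₖ₊₁²)/dₖ, aₖ₊₁ = ⌊(a₀+mₖ₊₁)/dₖ₊₁⌋:
  k=1: m=27, d=47, a=1
  k=2: m=20, d=8, a=5
  k=3: m=20, d=47, a=1
  k=4: m=27, d=1, a=54
d=1 and a=2a₀=54 at k=4, so the next step gives (m, d) = (27, 47) again — its k=1 value — and the period has length 4.

[27; 1, 5, 1, 54]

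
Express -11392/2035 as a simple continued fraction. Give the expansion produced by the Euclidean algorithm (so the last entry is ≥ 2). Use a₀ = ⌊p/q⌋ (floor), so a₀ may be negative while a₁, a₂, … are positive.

-11392 = -6*2035 + 818
2035 = 2*818 + 399
818 = 2*399 + 20
399 = 19*20 + 19
20 = 1*19 + 1
19 = 19*1 + 0  (stop)
So -11392/2035 = [-6; 2, 2, 19, 1, 19].

[-6; 2, 2, 19, 1, 19]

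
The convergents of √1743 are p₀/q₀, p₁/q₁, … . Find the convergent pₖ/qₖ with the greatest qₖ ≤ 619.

√1743 = [41; 1, 2, 1, 82, …] (period length 4).
Convergents:
  p_0/q_0 = 41/1
  p_1/q_1 = 42/1
  p_2/q_2 = 125/3
  p_3/q_3 = 167/4
  p_4/q_4 = 13819/331
  p_5/q_5 = 13986/335
  p_6/q_6 = 41791/1001
q_5 = 335 ≤ 619 < 1001 = q_6, so the answer is 13986/335.

13986/335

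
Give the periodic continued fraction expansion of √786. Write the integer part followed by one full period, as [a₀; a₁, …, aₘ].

a₀ = ⌊√786⌋ = 28.
With m₀=0, d₀=1 and mₖ₊₁ = dₖaₖ − mₖ, dₖ₊₁ = (n − mₖ₊₁²)/dₖ, aₖ₊₁ = ⌊(a₀+mₖ₊₁)/dₖ₊₁⌋:
  k=1: m=28, d=2, a=28
  k=2: m=28, d=1, a=56
d=1 and a=2a₀=56 at k=2, so the next step gives (m, d) = (28, 2) again — its k=1 value — and the period has length 2.

[28; 28, 56]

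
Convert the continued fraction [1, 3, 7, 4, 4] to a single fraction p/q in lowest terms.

509/386

Using pₖ = aₖpₖ₋₁ + pₖ₋₂ and qₖ = aₖqₖ₋₁ + qₖ₋₂:
  k=0: a=1, p=1, q=1
  k=1: a=3, p=4, q=3
  k=2: a=7, p=29, q=22
  k=3: a=4, p=120, q=91
  k=4: a=4, p=509, q=386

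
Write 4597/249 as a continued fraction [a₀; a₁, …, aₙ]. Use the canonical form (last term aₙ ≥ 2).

[18; 2, 6, 19]

4597 = 18×249 + 115
249 = 2×115 + 19
115 = 6×19 + 1
19 = 19×1 + 0  (stop)
So 4597/249 = [18; 2, 6, 19].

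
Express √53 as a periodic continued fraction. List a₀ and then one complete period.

[7; 3, 1, 1, 3, 14]

a₀ = ⌊√53⌋ = 7.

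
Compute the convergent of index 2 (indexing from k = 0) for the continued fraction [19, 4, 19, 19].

Using pₖ = aₖpₖ₋₁ + pₖ₋₂, qₖ = aₖqₖ₋₁ + qₖ₋₂ (with p₋₁=1, p₋₂=0, q₋₁=0, q₋₂=1):
  k=0: a=19, p=19, q=1
  k=1: a=4, p=77, q=4
  k=2: a=19, p=1482, q=77

1482/77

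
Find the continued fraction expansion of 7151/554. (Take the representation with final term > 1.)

[12; 1, 9, 1, 6, 3, 2]

7151 = 12×554 + 503
554 = 1×503 + 51
503 = 9×51 + 44
51 = 1×44 + 7
44 = 6×7 + 2
7 = 3×2 + 1
2 = 2×1 + 0  (stop)
So 7151/554 = [12; 1, 9, 1, 6, 3, 2].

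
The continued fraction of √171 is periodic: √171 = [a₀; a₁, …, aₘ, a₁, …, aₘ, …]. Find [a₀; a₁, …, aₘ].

[13; 13, 26]

a₀ = ⌊√171⌋ = 13.
With m₀=0, d₀=1 and mₖ₊₁ = dₖaₖ − mₖ, dₖ₊₁ = (n − mₖ₊₁²)/dₖ, aₖ₊₁ = ⌊(a₀+mₖ₊₁)/dₖ₊₁⌋:
  k=1: m=13, d=2, a=13
  k=2: m=13, d=1, a=26
d=1 and a=2a₀=26 at k=2, so the next step gives (m, d) = (13, 2) again — its k=1 value — and the period has length 2.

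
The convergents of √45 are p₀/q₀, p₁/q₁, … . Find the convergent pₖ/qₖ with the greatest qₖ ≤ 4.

√45 = [6; 1, 2, 2, 2, 1, 12, …] (period length 6).
Convergents:
  p_0/q_0 = 6/1
  p_1/q_1 = 7/1
  p_2/q_2 = 20/3
  p_3/q_3 = 47/7
q_2 = 3 ≤ 4 < 7 = q_3, so the answer is 20/3.

20/3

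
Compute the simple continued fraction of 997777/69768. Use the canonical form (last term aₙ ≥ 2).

[14; 3, 3, 7, 13, 3, 11, 2]

997777 = 14×69768 + 21025
69768 = 3×21025 + 6693
21025 = 3×6693 + 946
6693 = 7×946 + 71
946 = 13×71 + 23
71 = 3×23 + 2
23 = 11×2 + 1
2 = 2×1 + 0  (stop)
So 997777/69768 = [14; 3, 3, 7, 13, 3, 11, 2].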